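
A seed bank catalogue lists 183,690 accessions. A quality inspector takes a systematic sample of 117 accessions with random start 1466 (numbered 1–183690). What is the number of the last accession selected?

k = 183690/117 = 1570
117th selection = r + (117−1)·k = 1466 + 116×1570 = 1466 + 182120 = 183586

183586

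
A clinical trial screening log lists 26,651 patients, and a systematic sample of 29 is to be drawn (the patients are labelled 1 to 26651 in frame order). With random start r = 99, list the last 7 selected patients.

k = N/n = 26651/29 = 919
23rd selection = 99 + 22×919 = 20317
24th: 20317 + 919 = 21236
25th: 21236 + 919 = 22155
26th: 22155 + 919 = 23074
27th: 23074 + 919 = 23993
28th: 23993 + 919 = 24912
29th: 24912 + 919 = 25831

20317, 21236, 22155, 23074, 23993, 24912, 25831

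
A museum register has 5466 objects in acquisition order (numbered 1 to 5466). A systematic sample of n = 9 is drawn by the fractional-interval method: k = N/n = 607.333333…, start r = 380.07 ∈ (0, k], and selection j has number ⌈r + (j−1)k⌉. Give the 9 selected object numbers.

j=1: r + 0k = 380.07 → ⌈·⌉ = 381
j=2: r + 1k = 987.403333… → ⌈·⌉ = 988
j=3: r + 2k = 1594.736666… → ⌈·⌉ = 1595
j=4: r + 3k = 2202.07 → ⌈·⌉ = 2203
j=5: r + 4k = 2809.403333… → ⌈·⌉ = 2810
j=6: r + 5k = 3416.736666… → ⌈·⌉ = 3417
j=7: r + 6k = 4024.07 → ⌈·⌉ = 4025
j=8: r + 7k = 4631.403333… → ⌈·⌉ = 4632
j=9: r + 8k = 5238.736666… → ⌈·⌉ = 5239

381, 988, 1595, 2203, 2810, 3417, 4025, 4632, 5239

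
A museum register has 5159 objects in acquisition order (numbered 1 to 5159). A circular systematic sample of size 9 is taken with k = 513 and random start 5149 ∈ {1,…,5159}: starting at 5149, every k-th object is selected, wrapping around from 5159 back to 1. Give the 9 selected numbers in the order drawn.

5149, 503, 1016, 1529, 2042, 2555, 3068, 3581, 4094

Selection 1: 5149
Selection 2: 5149 + 513 = 5662 → 5662 − 5159 = 503
Selection 3: 503 + 513 = 1016
Selection 4: 1016 + 513 = 1529
Selection 5: 1529 + 513 = 2042
Selection 6: 2042 + 513 = 2555
Selection 7: 2555 + 513 = 3068
Selection 8: 3068 + 513 = 3581
Selection 9: 3581 + 513 = 4094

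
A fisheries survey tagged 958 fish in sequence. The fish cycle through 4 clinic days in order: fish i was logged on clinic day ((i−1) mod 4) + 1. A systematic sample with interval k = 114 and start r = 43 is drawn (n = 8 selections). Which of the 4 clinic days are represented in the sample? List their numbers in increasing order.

1, 3

Consecutive selections differ by k = 114, so their clinic day numbers differ by 114 mod 4 = 2.
gcd(114, 4) = 2, so the sample visits 4/2 = 2 distinct residues mod 4.
Start 43 is clinic day 3; the clinic days hit are 1, 3.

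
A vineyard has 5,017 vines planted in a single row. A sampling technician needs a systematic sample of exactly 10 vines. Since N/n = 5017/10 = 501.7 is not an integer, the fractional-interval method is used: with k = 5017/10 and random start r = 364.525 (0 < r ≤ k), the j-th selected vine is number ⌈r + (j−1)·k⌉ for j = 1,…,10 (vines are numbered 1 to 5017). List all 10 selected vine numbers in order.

j=1: r + 0k = 364.525 → ⌈·⌉ = 365
j=2: r + 1k = 866.225 → ⌈·⌉ = 867
j=3: r + 2k = 1367.925 → ⌈·⌉ = 1368
j=4: r + 3k = 1869.625 → ⌈·⌉ = 1870
j=5: r + 4k = 2371.325 → ⌈·⌉ = 2372
j=6: r + 5k = 2873.025 → ⌈·⌉ = 2874
j=7: r + 6k = 3374.725 → ⌈·⌉ = 3375
j=8: r + 7k = 3876.425 → ⌈·⌉ = 3877
j=9: r + 8k = 4378.125 → ⌈·⌉ = 4379
j=10: r + 9k = 4879.825 → ⌈·⌉ = 4880

365, 867, 1368, 1870, 2372, 2874, 3375, 3877, 4379, 4880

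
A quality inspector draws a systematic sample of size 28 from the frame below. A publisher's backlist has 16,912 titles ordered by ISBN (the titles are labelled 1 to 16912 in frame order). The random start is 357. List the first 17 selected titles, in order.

k = N/n = 16912/28 = 604
title 1: 357
title 2: 357 + 604 = 961
title 3: 961 + 604 = 1565
title 4: 1565 + 604 = 2169
title 5: 2169 + 604 = 2773
title 6: 2773 + 604 = 3377
title 7: 3377 + 604 = 3981
title 8: 3981 + 604 = 4585
title 9: 4585 + 604 = 5189
title 10: 5189 + 604 = 5793
title 11: 5793 + 604 = 6397
title 12: 6397 + 604 = 7001
title 13: 7001 + 604 = 7605
title 14: 7605 + 604 = 8209
title 15: 8209 + 604 = 8813
title 16: 8813 + 604 = 9417
title 17: 9417 + 604 = 10021

357, 961, 1565, 2169, 2773, 3377, 3981, 4585, 5189, 5793, 6397, 7001, 7605, 8209, 8813, 9417, 10021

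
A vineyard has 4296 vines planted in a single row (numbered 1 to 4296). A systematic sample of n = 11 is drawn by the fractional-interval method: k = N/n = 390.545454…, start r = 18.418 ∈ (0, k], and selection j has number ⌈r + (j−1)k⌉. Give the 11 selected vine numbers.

19, 409, 800, 1191, 1581, 1972, 2362, 2753, 3143, 3534, 3924

j=1: r + 0k = 18.418 → ⌈·⌉ = 19
j=2: r + 1k = 408.963454… → ⌈·⌉ = 409
j=3: r + 2k = 799.508909… → ⌈·⌉ = 800
j=4: r + 3k = 1190.054363… → ⌈·⌉ = 1191
j=5: r + 4k = 1580.599818… → ⌈·⌉ = 1581
j=6: r + 5k = 1971.145272… → ⌈·⌉ = 1972
j=7: r + 6k = 2361.690727… → ⌈·⌉ = 2362
j=8: r + 7k = 2752.236181… → ⌈·⌉ = 2753
j=9: r + 8k = 3142.781636… → ⌈·⌉ = 3143
j=10: r + 9k = 3533.327090… → ⌈·⌉ = 3534
j=11: r + 10k = 3923.872545… → ⌈·⌉ = 3924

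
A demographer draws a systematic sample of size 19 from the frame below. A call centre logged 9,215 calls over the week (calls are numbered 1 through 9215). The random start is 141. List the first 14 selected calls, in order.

k = N/n = 9215/19 = 485
call 1: 141
call 2: 141 + 485 = 626
call 3: 626 + 485 = 1111
call 4: 1111 + 485 = 1596
call 5: 1596 + 485 = 2081
call 6: 2081 + 485 = 2566
call 7: 2566 + 485 = 3051
call 8: 3051 + 485 = 3536
call 9: 3536 + 485 = 4021
call 10: 4021 + 485 = 4506
call 11: 4506 + 485 = 4991
call 12: 4991 + 485 = 5476
call 13: 5476 + 485 = 5961
call 14: 5961 + 485 = 6446

141, 626, 1111, 1596, 2081, 2566, 3051, 3536, 4021, 4506, 4991, 5476, 5961, 6446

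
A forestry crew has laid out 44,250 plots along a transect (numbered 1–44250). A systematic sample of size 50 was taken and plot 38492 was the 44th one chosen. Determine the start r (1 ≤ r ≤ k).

k = 44250/50 = 885
r = 38492 − (44−1)×885 = 38492 − 38055 = 437

437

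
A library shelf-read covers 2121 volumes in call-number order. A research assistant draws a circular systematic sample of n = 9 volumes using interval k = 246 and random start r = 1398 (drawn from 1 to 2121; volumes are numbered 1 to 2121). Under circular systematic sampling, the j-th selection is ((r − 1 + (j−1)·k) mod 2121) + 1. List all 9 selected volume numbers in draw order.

Selection 1: 1398
Selection 2: 1398 + 246 = 1644
Selection 3: 1644 + 246 = 1890
Selection 4: 1890 + 246 = 2136 → 2136 − 2121 = 15
Selection 5: 15 + 246 = 261
Selection 6: 261 + 246 = 507
Selection 7: 507 + 246 = 753
Selection 8: 753 + 246 = 999
Selection 9: 999 + 246 = 1245

1398, 1644, 1890, 15, 261, 507, 753, 999, 1245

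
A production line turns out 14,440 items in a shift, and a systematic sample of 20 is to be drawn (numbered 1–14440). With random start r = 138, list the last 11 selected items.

k = N/n = 14440/20 = 722
10th selection = 138 + 9×722 = 6636
11th: 6636 + 722 = 7358
12th: 7358 + 722 = 8080
13th: 8080 + 722 = 8802
14th: 8802 + 722 = 9524
15th: 9524 + 722 = 10246
16th: 10246 + 722 = 10968
17th: 10968 + 722 = 11690
18th: 11690 + 722 = 12412
19th: 12412 + 722 = 13134
20th: 13134 + 722 = 13856

6636, 7358, 8080, 8802, 9524, 10246, 10968, 11690, 12412, 13134, 13856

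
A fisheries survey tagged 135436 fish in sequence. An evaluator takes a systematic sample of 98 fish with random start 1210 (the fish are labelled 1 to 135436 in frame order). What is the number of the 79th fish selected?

109006

k = 135436/98 = 1382
79th selection = r + (79−1)·k = 1210 + 78×1382 = 1210 + 107796 = 109006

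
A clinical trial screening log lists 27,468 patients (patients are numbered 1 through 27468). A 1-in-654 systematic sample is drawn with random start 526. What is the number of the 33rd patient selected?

k = 654
33rd selection = r + (33−1)·k = 526 + 32×654 = 526 + 20928 = 21454

21454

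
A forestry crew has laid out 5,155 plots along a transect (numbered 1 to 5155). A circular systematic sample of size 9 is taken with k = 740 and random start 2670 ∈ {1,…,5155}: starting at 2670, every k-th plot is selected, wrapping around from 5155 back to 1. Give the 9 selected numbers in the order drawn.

2670, 3410, 4150, 4890, 475, 1215, 1955, 2695, 3435

Selection 1: 2670
Selection 2: 2670 + 740 = 3410
Selection 3: 3410 + 740 = 4150
Selection 4: 4150 + 740 = 4890
Selection 5: 4890 + 740 = 5630 → 5630 − 5155 = 475
Selection 6: 475 + 740 = 1215
Selection 7: 1215 + 740 = 1955
Selection 8: 1955 + 740 = 2695
Selection 9: 2695 + 740 = 3435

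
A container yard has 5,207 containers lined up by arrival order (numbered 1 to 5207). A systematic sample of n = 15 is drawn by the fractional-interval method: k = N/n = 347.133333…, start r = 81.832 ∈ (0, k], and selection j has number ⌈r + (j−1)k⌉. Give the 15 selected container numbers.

j=1: r + 0k = 81.832 → ⌈·⌉ = 82
j=2: r + 1k = 428.965333… → ⌈·⌉ = 429
j=3: r + 2k = 776.098666… → ⌈·⌉ = 777
j=4: r + 3k = 1123.232 → ⌈·⌉ = 1124
j=5: r + 4k = 1470.365333… → ⌈·⌉ = 1471
j=6: r + 5k = 1817.498666… → ⌈·⌉ = 1818
j=7: r + 6k = 2164.632 → ⌈·⌉ = 2165
j=8: r + 7k = 2511.765333… → ⌈·⌉ = 2512
j=9: r + 8k = 2858.898666… → ⌈·⌉ = 2859
j=10: r + 9k = 3206.032 → ⌈·⌉ = 3207
j=11: r + 10k = 3553.165333… → ⌈·⌉ = 3554
j=12: r + 11k = 3900.298666… → ⌈·⌉ = 3901
j=13: r + 12k = 4247.432 → ⌈·⌉ = 4248
j=14: r + 13k = 4594.565333… → ⌈·⌉ = 4595
j=15: r + 14k = 4941.698666… → ⌈·⌉ = 4942

82, 429, 777, 1124, 1471, 1818, 2165, 2512, 2859, 3207, 3554, 3901, 4248, 4595, 4942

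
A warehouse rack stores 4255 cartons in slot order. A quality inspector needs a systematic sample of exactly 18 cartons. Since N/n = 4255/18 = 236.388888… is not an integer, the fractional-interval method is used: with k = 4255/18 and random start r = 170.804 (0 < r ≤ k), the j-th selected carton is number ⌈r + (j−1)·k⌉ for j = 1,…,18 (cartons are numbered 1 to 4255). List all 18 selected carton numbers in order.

171, 408, 644, 880, 1117, 1353, 1590, 1826, 2062, 2299, 2535, 2772, 3008, 3244, 3481, 3717, 3954, 4190

j=1: r + 0k = 170.804 → ⌈·⌉ = 171
j=2: r + 1k = 407.192888… → ⌈·⌉ = 408
j=3: r + 2k = 643.581777… → ⌈·⌉ = 644
j=4: r + 3k = 879.970666… → ⌈·⌉ = 880
j=5: r + 4k = 1116.359555… → ⌈·⌉ = 1117
j=6: r + 5k = 1352.748444… → ⌈·⌉ = 1353
j=7: r + 6k = 1589.137333… → ⌈·⌉ = 1590
j=8: r + 7k = 1825.526222… → ⌈·⌉ = 1826
j=9: r + 8k = 2061.915111… → ⌈·⌉ = 2062
j=10: r + 9k = 2298.304 → ⌈·⌉ = 2299
j=11: r + 10k = 2534.692888… → ⌈·⌉ = 2535
j=12: r + 11k = 2771.081777… → ⌈·⌉ = 2772
j=13: r + 12k = 3007.470666… → ⌈·⌉ = 3008
j=14: r + 13k = 3243.859555… → ⌈·⌉ = 3244
j=15: r + 14k = 3480.248444… → ⌈·⌉ = 3481
j=16: r + 15k = 3716.637333… → ⌈·⌉ = 3717
j=17: r + 16k = 3953.026222… → ⌈·⌉ = 3954
j=18: r + 17k = 4189.415111… → ⌈·⌉ = 4190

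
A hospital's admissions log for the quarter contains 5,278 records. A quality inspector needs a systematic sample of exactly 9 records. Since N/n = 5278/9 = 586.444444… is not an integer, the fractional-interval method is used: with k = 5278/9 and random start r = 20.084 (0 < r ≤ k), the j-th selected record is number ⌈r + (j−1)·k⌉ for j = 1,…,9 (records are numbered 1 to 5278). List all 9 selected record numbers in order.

21, 607, 1193, 1780, 2366, 2953, 3539, 4126, 4712

j=1: r + 0k = 20.084 → ⌈·⌉ = 21
j=2: r + 1k = 606.528444… → ⌈·⌉ = 607
j=3: r + 2k = 1192.972888… → ⌈·⌉ = 1193
j=4: r + 3k = 1779.417333… → ⌈·⌉ = 1780
j=5: r + 4k = 2365.861777… → ⌈·⌉ = 2366
j=6: r + 5k = 2952.306222… → ⌈·⌉ = 2953
j=7: r + 6k = 3538.750666… → ⌈·⌉ = 3539
j=8: r + 7k = 4125.195111… → ⌈·⌉ = 4126
j=9: r + 8k = 4711.639555… → ⌈·⌉ = 4712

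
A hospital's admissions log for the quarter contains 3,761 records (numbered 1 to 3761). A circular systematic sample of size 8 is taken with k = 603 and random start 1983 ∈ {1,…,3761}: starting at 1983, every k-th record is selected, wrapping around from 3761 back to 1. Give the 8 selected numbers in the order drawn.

Selection 1: 1983
Selection 2: 1983 + 603 = 2586
Selection 3: 2586 + 603 = 3189
Selection 4: 3189 + 603 = 3792 → 3792 − 3761 = 31
Selection 5: 31 + 603 = 634
Selection 6: 634 + 603 = 1237
Selection 7: 1237 + 603 = 1840
Selection 8: 1840 + 603 = 2443

1983, 2586, 3189, 31, 634, 1237, 1840, 2443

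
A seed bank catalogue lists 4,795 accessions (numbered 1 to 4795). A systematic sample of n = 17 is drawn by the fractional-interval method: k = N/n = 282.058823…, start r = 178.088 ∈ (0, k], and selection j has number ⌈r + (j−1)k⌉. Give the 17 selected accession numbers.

179, 461, 743, 1025, 1307, 1589, 1871, 2153, 2435, 2717, 2999, 3281, 3563, 3845, 4127, 4409, 4692

j=1: r + 0k = 178.088 → ⌈·⌉ = 179
j=2: r + 1k = 460.146823… → ⌈·⌉ = 461
j=3: r + 2k = 742.205647… → ⌈·⌉ = 743
j=4: r + 3k = 1024.264470… → ⌈·⌉ = 1025
j=5: r + 4k = 1306.323294… → ⌈·⌉ = 1307
j=6: r + 5k = 1588.382117… → ⌈·⌉ = 1589
j=7: r + 6k = 1870.440941… → ⌈·⌉ = 1871
j=8: r + 7k = 2152.499764… → ⌈·⌉ = 2153
j=9: r + 8k = 2434.558588… → ⌈·⌉ = 2435
j=10: r + 9k = 2716.617411… → ⌈·⌉ = 2717
j=11: r + 10k = 2998.676235… → ⌈·⌉ = 2999
j=12: r + 11k = 3280.735058… → ⌈·⌉ = 3281
j=13: r + 12k = 3562.793882… → ⌈·⌉ = 3563
j=14: r + 13k = 3844.852705… → ⌈·⌉ = 3845
j=15: r + 14k = 4126.911529… → ⌈·⌉ = 4127
j=16: r + 15k = 4408.970352… → ⌈·⌉ = 4409
j=17: r + 16k = 4691.029176… → ⌈·⌉ = 4692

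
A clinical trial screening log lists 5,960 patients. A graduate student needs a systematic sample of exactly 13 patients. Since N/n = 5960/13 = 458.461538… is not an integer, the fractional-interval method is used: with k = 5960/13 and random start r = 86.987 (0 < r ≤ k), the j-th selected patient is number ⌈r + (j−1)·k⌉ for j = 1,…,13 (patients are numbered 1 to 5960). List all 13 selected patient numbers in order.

87, 546, 1004, 1463, 1921, 2380, 2838, 3297, 3755, 4214, 4672, 5131, 5589

j=1: r + 0k = 86.987 → ⌈·⌉ = 87
j=2: r + 1k = 545.448538… → ⌈·⌉ = 546
j=3: r + 2k = 1003.910076… → ⌈·⌉ = 1004
j=4: r + 3k = 1462.371615… → ⌈·⌉ = 1463
j=5: r + 4k = 1920.833153… → ⌈·⌉ = 1921
j=6: r + 5k = 2379.294692… → ⌈·⌉ = 2380
j=7: r + 6k = 2837.756230… → ⌈·⌉ = 2838
j=8: r + 7k = 3296.217769… → ⌈·⌉ = 3297
j=9: r + 8k = 3754.679307… → ⌈·⌉ = 3755
j=10: r + 9k = 4213.140846… → ⌈·⌉ = 4214
j=11: r + 10k = 4671.602384… → ⌈·⌉ = 4672
j=12: r + 11k = 5130.063923… → ⌈·⌉ = 5131
j=13: r + 12k = 5588.525461… → ⌈·⌉ = 5589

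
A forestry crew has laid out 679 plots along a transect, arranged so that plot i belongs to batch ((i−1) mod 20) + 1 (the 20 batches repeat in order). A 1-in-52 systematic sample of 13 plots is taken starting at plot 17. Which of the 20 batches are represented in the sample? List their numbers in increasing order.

Consecutive selections differ by k = 52, so their batch numbers differ by 52 mod 20 = 12.
gcd(52, 20) = 4, so the sample visits 20/4 = 5 distinct residues mod 20.
Start 17 is batch 17; the batches hit are 1, 5, 9, 13, 17.

1, 5, 9, 13, 17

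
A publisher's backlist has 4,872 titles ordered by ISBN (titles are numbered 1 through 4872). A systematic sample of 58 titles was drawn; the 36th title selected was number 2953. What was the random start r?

13

k = 4872/58 = 84
r = 2953 − (36−1)×84 = 2953 − 2940 = 13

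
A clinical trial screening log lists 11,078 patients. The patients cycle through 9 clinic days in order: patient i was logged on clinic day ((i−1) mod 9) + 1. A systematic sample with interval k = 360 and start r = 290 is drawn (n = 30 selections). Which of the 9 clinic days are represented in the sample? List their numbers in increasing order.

2

Consecutive selections differ by k = 360, so their clinic day numbers differ by 360 mod 9 = 0.
gcd(360, 9) = 9, so the sample visits 9/9 = 1 distinct residues mod 9.
Start 290 is clinic day 2; the clinic days hit are 2.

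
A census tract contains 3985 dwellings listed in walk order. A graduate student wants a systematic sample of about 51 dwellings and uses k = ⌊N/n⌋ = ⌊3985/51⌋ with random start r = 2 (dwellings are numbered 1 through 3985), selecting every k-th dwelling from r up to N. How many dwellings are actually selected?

k = ⌊3985/51⌋ = 78
Achieved size = ⌊(3985 − 2)/78⌋ + 1 = ⌊3983/78⌋ + 1 = 51 + 1 = 52
(last selection: 2 + 51×78 = 3980 ≤ 3985; next would be 4058 > 3985)

52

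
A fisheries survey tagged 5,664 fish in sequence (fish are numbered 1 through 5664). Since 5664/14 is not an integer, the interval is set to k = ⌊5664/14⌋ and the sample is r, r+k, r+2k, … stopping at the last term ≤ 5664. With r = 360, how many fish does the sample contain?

k = ⌊5664/14⌋ = 404
Achieved size = ⌊(5664 − 360)/404⌋ + 1 = ⌊5304/404⌋ + 1 = 13 + 1 = 14
(last selection: 360 + 13×404 = 5612 ≤ 5664; next would be 6016 > 5664)

14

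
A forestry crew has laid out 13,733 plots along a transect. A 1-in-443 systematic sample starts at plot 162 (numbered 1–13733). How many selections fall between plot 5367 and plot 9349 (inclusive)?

9

k = 443
First selection ≥ 5367: 162 + ⌈(5367−162)/443⌉·443 = 162 + 12×443 = 5478
Last selection ≤ 9349: 162 + ⌊(9349−162)/443⌋·443 = 162 + 20×443 = 9022
Count = 20 − 12 + 1 = 9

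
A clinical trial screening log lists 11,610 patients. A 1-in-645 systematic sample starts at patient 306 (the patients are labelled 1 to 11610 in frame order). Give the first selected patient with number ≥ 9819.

k = 645
Steps past start: ⌈(9819 − 306)/645⌉ = ⌈9513/645⌉ = 15
Selected patient: 306 + 15×645 = 9981

9981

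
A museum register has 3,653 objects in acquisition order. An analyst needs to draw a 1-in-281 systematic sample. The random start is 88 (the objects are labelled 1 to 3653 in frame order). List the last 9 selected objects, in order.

1212, 1493, 1774, 2055, 2336, 2617, 2898, 3179, 3460

5th selection = 88 + 4×281 = 1212
6th: 1212 + 281 = 1493
7th: 1493 + 281 = 1774
8th: 1774 + 281 = 2055
9th: 2055 + 281 = 2336
10th: 2336 + 281 = 2617
11th: 2617 + 281 = 2898
12th: 2898 + 281 = 3179
13th: 3179 + 281 = 3460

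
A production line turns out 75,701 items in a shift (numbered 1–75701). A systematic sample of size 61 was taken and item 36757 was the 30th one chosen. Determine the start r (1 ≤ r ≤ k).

k = 75701/61 = 1241
r = 36757 − (30−1)×1241 = 36757 − 35989 = 768

768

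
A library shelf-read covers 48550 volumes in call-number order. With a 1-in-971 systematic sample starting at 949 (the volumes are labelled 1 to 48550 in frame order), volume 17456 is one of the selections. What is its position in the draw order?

18

k = 971
position = (17456 − 949)/971 + 1 = 16507/971 + 1 = 17 + 1 = 18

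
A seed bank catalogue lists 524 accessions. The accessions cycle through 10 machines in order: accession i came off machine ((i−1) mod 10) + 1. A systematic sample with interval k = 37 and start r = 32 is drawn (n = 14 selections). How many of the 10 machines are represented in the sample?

10

Consecutive selections differ by k = 37, so their machine numbers differ by 37 mod 10 = 7.
gcd(37, 10) = 1, so the sample visits 10/1 = 10 distinct residues mod 10.
Start 32 is machine 2; the machines hit are 1, 2, 3, 4, 5, 6, 7, 8, 9, 10.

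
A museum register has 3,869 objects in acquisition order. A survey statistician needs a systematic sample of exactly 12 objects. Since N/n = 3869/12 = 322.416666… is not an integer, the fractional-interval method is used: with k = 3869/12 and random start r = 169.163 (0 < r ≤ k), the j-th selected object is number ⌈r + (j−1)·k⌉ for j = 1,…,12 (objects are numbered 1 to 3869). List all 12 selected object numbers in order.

170, 492, 814, 1137, 1459, 1782, 2104, 2427, 2749, 3071, 3394, 3716

j=1: r + 0k = 169.163 → ⌈·⌉ = 170
j=2: r + 1k = 491.579666… → ⌈·⌉ = 492
j=3: r + 2k = 813.996333… → ⌈·⌉ = 814
j=4: r + 3k = 1136.413 → ⌈·⌉ = 1137
j=5: r + 4k = 1458.829666… → ⌈·⌉ = 1459
j=6: r + 5k = 1781.246333… → ⌈·⌉ = 1782
j=7: r + 6k = 2103.663 → ⌈·⌉ = 2104
j=8: r + 7k = 2426.079666… → ⌈·⌉ = 2427
j=9: r + 8k = 2748.496333… → ⌈·⌉ = 2749
j=10: r + 9k = 3070.913 → ⌈·⌉ = 3071
j=11: r + 10k = 3393.329666… → ⌈·⌉ = 3394
j=12: r + 11k = 3715.746333… → ⌈·⌉ = 3716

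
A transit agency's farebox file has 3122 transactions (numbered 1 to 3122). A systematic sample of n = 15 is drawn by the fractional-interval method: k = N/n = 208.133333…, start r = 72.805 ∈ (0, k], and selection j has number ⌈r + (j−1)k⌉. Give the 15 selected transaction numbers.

j=1: r + 0k = 72.805 → ⌈·⌉ = 73
j=2: r + 1k = 280.938333… → ⌈·⌉ = 281
j=3: r + 2k = 489.071666… → ⌈·⌉ = 490
j=4: r + 3k = 697.205 → ⌈·⌉ = 698
j=5: r + 4k = 905.338333… → ⌈·⌉ = 906
j=6: r + 5k = 1113.471666… → ⌈·⌉ = 1114
j=7: r + 6k = 1321.605 → ⌈·⌉ = 1322
j=8: r + 7k = 1529.738333… → ⌈·⌉ = 1530
j=9: r + 8k = 1737.871666… → ⌈·⌉ = 1738
j=10: r + 9k = 1946.005 → ⌈·⌉ = 1947
j=11: r + 10k = 2154.138333… → ⌈·⌉ = 2155
j=12: r + 11k = 2362.271666… → ⌈·⌉ = 2363
j=13: r + 12k = 2570.405 → ⌈·⌉ = 2571
j=14: r + 13k = 2778.538333… → ⌈·⌉ = 2779
j=15: r + 14k = 2986.671666… → ⌈·⌉ = 2987

73, 281, 490, 698, 906, 1114, 1322, 1530, 1738, 1947, 2155, 2363, 2571, 2779, 2987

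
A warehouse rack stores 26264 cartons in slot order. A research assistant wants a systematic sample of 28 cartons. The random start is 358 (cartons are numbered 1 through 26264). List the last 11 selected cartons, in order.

k = N/n = 26264/28 = 938
18th selection = 358 + 17×938 = 16304
19th: 16304 + 938 = 17242
20th: 17242 + 938 = 18180
21st: 18180 + 938 = 19118
22nd: 19118 + 938 = 20056
23rd: 20056 + 938 = 20994
24th: 20994 + 938 = 21932
25th: 21932 + 938 = 22870
26th: 22870 + 938 = 23808
27th: 23808 + 938 = 24746
28th: 24746 + 938 = 25684

16304, 17242, 18180, 19118, 20056, 20994, 21932, 22870, 23808, 24746, 25684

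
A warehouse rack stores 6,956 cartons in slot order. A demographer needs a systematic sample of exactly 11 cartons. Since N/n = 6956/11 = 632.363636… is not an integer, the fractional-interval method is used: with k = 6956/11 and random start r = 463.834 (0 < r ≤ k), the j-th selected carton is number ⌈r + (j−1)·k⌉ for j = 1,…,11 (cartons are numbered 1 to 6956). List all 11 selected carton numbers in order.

464, 1097, 1729, 2361, 2994, 3626, 4259, 4891, 5523, 6156, 6788

j=1: r + 0k = 463.834 → ⌈·⌉ = 464
j=2: r + 1k = 1096.197636… → ⌈·⌉ = 1097
j=3: r + 2k = 1728.561272… → ⌈·⌉ = 1729
j=4: r + 3k = 2360.924909… → ⌈·⌉ = 2361
j=5: r + 4k = 2993.288545… → ⌈·⌉ = 2994
j=6: r + 5k = 3625.652181… → ⌈·⌉ = 3626
j=7: r + 6k = 4258.015818… → ⌈·⌉ = 4259
j=8: r + 7k = 4890.379454… → ⌈·⌉ = 4891
j=9: r + 8k = 5522.743090… → ⌈·⌉ = 5523
j=10: r + 9k = 6155.106727… → ⌈·⌉ = 6156
j=11: r + 10k = 6787.470363… → ⌈·⌉ = 6788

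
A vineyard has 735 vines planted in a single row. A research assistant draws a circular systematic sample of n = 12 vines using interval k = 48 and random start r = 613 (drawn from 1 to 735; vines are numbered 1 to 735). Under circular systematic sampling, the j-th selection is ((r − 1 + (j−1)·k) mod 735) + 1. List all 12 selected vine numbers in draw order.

613, 661, 709, 22, 70, 118, 166, 214, 262, 310, 358, 406

Selection 1: 613
Selection 2: 613 + 48 = 661
Selection 3: 661 + 48 = 709
Selection 4: 709 + 48 = 757 → 757 − 735 = 22
Selection 5: 22 + 48 = 70
Selection 6: 70 + 48 = 118
Selection 7: 118 + 48 = 166
Selection 8: 166 + 48 = 214
Selection 9: 214 + 48 = 262
Selection 10: 262 + 48 = 310
Selection 11: 310 + 48 = 358
Selection 12: 358 + 48 = 406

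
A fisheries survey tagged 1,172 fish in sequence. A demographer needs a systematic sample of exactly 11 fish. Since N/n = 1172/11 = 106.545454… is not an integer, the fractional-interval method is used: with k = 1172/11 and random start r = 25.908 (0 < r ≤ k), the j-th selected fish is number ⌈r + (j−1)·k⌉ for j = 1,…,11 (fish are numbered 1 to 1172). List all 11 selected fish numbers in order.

j=1: r + 0k = 25.908 → ⌈·⌉ = 26
j=2: r + 1k = 132.453454… → ⌈·⌉ = 133
j=3: r + 2k = 238.998909… → ⌈·⌉ = 239
j=4: r + 3k = 345.544363… → ⌈·⌉ = 346
j=5: r + 4k = 452.089818… → ⌈·⌉ = 453
j=6: r + 5k = 558.635272… → ⌈·⌉ = 559
j=7: r + 6k = 665.180727… → ⌈·⌉ = 666
j=8: r + 7k = 771.726181… → ⌈·⌉ = 772
j=9: r + 8k = 878.271636… → ⌈·⌉ = 879
j=10: r + 9k = 984.817090… → ⌈·⌉ = 985
j=11: r + 10k = 1091.362545… → ⌈·⌉ = 1092

26, 133, 239, 346, 453, 559, 666, 772, 879, 985, 1092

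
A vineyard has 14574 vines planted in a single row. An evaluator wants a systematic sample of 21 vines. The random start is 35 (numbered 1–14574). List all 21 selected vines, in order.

k = N/n = 14574/21 = 694
vine 1: 35
vine 2: 35 + 694 = 729
vine 3: 729 + 694 = 1423
vine 4: 1423 + 694 = 2117
vine 5: 2117 + 694 = 2811
vine 6: 2811 + 694 = 3505
vine 7: 3505 + 694 = 4199
vine 8: 4199 + 694 = 4893
vine 9: 4893 + 694 = 5587
vine 10: 5587 + 694 = 6281
vine 11: 6281 + 694 = 6975
vine 12: 6975 + 694 = 7669
vine 13: 7669 + 694 = 8363
vine 14: 8363 + 694 = 9057
vine 15: 9057 + 694 = 9751
vine 16: 9751 + 694 = 10445
vine 17: 10445 + 694 = 11139
vine 18: 11139 + 694 = 11833
vine 19: 11833 + 694 = 12527
vine 20: 12527 + 694 = 13221
vine 21: 13221 + 694 = 13915

35, 729, 1423, 2117, 2811, 3505, 4199, 4893, 5587, 6281, 6975, 7669, 8363, 9057, 9751, 10445, 11139, 11833, 12527, 13221, 13915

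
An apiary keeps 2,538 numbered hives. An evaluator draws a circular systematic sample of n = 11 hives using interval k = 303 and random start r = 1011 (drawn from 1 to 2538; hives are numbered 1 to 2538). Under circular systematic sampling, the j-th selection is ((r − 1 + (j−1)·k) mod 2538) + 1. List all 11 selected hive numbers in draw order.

Selection 1: 1011
Selection 2: 1011 + 303 = 1314
Selection 3: 1314 + 303 = 1617
Selection 4: 1617 + 303 = 1920
Selection 5: 1920 + 303 = 2223
Selection 6: 2223 + 303 = 2526
Selection 7: 2526 + 303 = 2829 → 2829 − 2538 = 291
Selection 8: 291 + 303 = 594
Selection 9: 594 + 303 = 897
Selection 10: 897 + 303 = 1200
Selection 11: 1200 + 303 = 1503

1011, 1314, 1617, 1920, 2223, 2526, 291, 594, 897, 1200, 1503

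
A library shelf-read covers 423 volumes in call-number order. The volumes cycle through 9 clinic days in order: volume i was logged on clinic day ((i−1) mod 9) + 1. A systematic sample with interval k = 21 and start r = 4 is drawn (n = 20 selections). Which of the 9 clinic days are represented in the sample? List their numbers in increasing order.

1, 4, 7

Consecutive selections differ by k = 21, so their clinic day numbers differ by 21 mod 9 = 3.
gcd(21, 9) = 3, so the sample visits 9/3 = 3 distinct residues mod 9.
Start 4 is clinic day 4; the clinic days hit are 1, 4, 7.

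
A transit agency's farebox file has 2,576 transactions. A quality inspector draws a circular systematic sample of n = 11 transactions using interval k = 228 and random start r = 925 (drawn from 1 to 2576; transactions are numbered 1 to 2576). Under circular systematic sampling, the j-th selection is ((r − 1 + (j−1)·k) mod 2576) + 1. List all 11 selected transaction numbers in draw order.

Selection 1: 925
Selection 2: 925 + 228 = 1153
Selection 3: 1153 + 228 = 1381
Selection 4: 1381 + 228 = 1609
Selection 5: 1609 + 228 = 1837
Selection 6: 1837 + 228 = 2065
Selection 7: 2065 + 228 = 2293
Selection 8: 2293 + 228 = 2521
Selection 9: 2521 + 228 = 2749 → 2749 − 2576 = 173
Selection 10: 173 + 228 = 401
Selection 11: 401 + 228 = 629

925, 1153, 1381, 1609, 1837, 2065, 2293, 2521, 173, 401, 629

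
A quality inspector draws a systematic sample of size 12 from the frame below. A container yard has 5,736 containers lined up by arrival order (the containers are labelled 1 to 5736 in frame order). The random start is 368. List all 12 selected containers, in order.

368, 846, 1324, 1802, 2280, 2758, 3236, 3714, 4192, 4670, 5148, 5626

k = N/n = 5736/12 = 478
container 1: 368
container 2: 368 + 478 = 846
container 3: 846 + 478 = 1324
container 4: 1324 + 478 = 1802
container 5: 1802 + 478 = 2280
container 6: 2280 + 478 = 2758
container 7: 2758 + 478 = 3236
container 8: 3236 + 478 = 3714
container 9: 3714 + 478 = 4192
container 10: 4192 + 478 = 4670
container 11: 4670 + 478 = 5148
container 12: 5148 + 478 = 5626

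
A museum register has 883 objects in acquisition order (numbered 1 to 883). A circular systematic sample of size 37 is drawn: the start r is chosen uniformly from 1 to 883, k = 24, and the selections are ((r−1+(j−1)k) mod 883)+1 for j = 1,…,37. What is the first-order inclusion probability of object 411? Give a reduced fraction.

37/883

For each position j, as r ranges over 1…883 the j-th selection hits every object exactly once, so object 411 is selected for exactly 37 of the 883 starts.
Inclusion probability = 37/883.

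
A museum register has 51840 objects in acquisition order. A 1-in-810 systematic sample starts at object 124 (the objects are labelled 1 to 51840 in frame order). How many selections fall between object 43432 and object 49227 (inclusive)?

7

k = 810
First selection ≥ 43432: 124 + ⌈(43432−124)/810⌉·810 = 124 + 54×810 = 43864
Last selection ≤ 49227: 124 + ⌊(49227−124)/810⌋·810 = 124 + 60×810 = 48724
Count = 60 − 54 + 1 = 7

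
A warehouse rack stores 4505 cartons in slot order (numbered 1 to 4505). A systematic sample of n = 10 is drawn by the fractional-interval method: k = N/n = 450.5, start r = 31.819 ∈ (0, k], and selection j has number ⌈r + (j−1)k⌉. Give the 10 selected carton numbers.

32, 483, 933, 1384, 1834, 2285, 2735, 3186, 3636, 4087

j=1: r + 0k = 31.819 → ⌈·⌉ = 32
j=2: r + 1k = 482.319 → ⌈·⌉ = 483
j=3: r + 2k = 932.819 → ⌈·⌉ = 933
j=4: r + 3k = 1383.319 → ⌈·⌉ = 1384
j=5: r + 4k = 1833.819 → ⌈·⌉ = 1834
j=6: r + 5k = 2284.319 → ⌈·⌉ = 2285
j=7: r + 6k = 2734.819 → ⌈·⌉ = 2735
j=8: r + 7k = 3185.319 → ⌈·⌉ = 3186
j=9: r + 8k = 3635.819 → ⌈·⌉ = 3636
j=10: r + 9k = 4086.319 → ⌈·⌉ = 4087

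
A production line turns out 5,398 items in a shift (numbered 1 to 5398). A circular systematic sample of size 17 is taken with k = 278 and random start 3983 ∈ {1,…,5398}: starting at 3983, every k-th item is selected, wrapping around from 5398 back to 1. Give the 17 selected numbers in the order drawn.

Selection 1: 3983
Selection 2: 3983 + 278 = 4261
Selection 3: 4261 + 278 = 4539
Selection 4: 4539 + 278 = 4817
Selection 5: 4817 + 278 = 5095
Selection 6: 5095 + 278 = 5373
Selection 7: 5373 + 278 = 5651 → 5651 − 5398 = 253
Selection 8: 253 + 278 = 531
Selection 9: 531 + 278 = 809
Selection 10: 809 + 278 = 1087
Selection 11: 1087 + 278 = 1365
Selection 12: 1365 + 278 = 1643
Selection 13: 1643 + 278 = 1921
Selection 14: 1921 + 278 = 2199
Selection 15: 2199 + 278 = 2477
Selection 16: 2477 + 278 = 2755
Selection 17: 2755 + 278 = 3033

3983, 4261, 4539, 4817, 5095, 5373, 253, 531, 809, 1087, 1365, 1643, 1921, 2199, 2477, 2755, 3033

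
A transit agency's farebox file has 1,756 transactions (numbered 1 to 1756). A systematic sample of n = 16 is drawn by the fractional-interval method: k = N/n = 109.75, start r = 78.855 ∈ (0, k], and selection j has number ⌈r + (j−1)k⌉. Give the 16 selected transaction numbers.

79, 189, 299, 409, 518, 628, 738, 848, 957, 1067, 1177, 1287, 1396, 1506, 1616, 1726

j=1: r + 0k = 78.855 → ⌈·⌉ = 79
j=2: r + 1k = 188.605 → ⌈·⌉ = 189
j=3: r + 2k = 298.355 → ⌈·⌉ = 299
j=4: r + 3k = 408.105 → ⌈·⌉ = 409
j=5: r + 4k = 517.855 → ⌈·⌉ = 518
j=6: r + 5k = 627.605 → ⌈·⌉ = 628
j=7: r + 6k = 737.355 → ⌈·⌉ = 738
j=8: r + 7k = 847.105 → ⌈·⌉ = 848
j=9: r + 8k = 956.855 → ⌈·⌉ = 957
j=10: r + 9k = 1066.605 → ⌈·⌉ = 1067
j=11: r + 10k = 1176.355 → ⌈·⌉ = 1177
j=12: r + 11k = 1286.105 → ⌈·⌉ = 1287
j=13: r + 12k = 1395.855 → ⌈·⌉ = 1396
j=14: r + 13k = 1505.605 → ⌈·⌉ = 1506
j=15: r + 14k = 1615.355 → ⌈·⌉ = 1616
j=16: r + 15k = 1725.105 → ⌈·⌉ = 1726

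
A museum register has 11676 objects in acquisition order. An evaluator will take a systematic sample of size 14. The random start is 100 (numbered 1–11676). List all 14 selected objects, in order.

100, 934, 1768, 2602, 3436, 4270, 5104, 5938, 6772, 7606, 8440, 9274, 10108, 10942

k = N/n = 11676/14 = 834
object 1: 100
object 2: 100 + 834 = 934
object 3: 934 + 834 = 1768
object 4: 1768 + 834 = 2602
object 5: 2602 + 834 = 3436
object 6: 3436 + 834 = 4270
object 7: 4270 + 834 = 5104
object 8: 5104 + 834 = 5938
object 9: 5938 + 834 = 6772
object 10: 6772 + 834 = 7606
object 11: 7606 + 834 = 8440
object 12: 8440 + 834 = 9274
object 13: 9274 + 834 = 10108
object 14: 10108 + 834 = 10942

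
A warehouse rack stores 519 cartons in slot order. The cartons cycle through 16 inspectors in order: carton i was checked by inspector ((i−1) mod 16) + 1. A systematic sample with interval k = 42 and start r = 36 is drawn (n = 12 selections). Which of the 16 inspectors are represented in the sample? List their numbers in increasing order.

Consecutive selections differ by k = 42, so their inspector numbers differ by 42 mod 16 = 10.
gcd(42, 16) = 2, so the sample visits 16/2 = 8 distinct residues mod 16.
Start 36 is inspector 4; the inspectors hit are 2, 4, 6, 8, 10, 12, 14, 16.

2, 4, 6, 8, 10, 12, 14, 16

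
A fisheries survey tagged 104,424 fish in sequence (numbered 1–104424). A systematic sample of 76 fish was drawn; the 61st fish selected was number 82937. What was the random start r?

k = 104424/76 = 1374
r = 82937 − (61−1)×1374 = 82937 − 82440 = 497

497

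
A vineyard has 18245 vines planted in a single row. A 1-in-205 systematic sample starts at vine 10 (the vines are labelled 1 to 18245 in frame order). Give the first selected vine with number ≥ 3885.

3905

k = 205
Steps past start: ⌈(3885 − 10)/205⌉ = ⌈3875/205⌉ = 19
Selected vine: 10 + 19×205 = 3905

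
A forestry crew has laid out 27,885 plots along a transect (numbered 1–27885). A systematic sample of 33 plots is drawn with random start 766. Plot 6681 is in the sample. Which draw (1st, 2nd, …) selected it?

k = 27885/33 = 845
position = (6681 − 766)/845 + 1 = 5915/845 + 1 = 7 + 1 = 8

8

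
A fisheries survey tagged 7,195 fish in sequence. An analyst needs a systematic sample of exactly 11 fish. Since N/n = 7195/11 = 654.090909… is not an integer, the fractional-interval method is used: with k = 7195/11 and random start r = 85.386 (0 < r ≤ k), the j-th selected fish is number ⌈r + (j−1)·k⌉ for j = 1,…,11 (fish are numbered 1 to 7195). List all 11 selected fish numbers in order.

j=1: r + 0k = 85.386 → ⌈·⌉ = 86
j=2: r + 1k = 739.476909… → ⌈·⌉ = 740
j=3: r + 2k = 1393.567818… → ⌈·⌉ = 1394
j=4: r + 3k = 2047.658727… → ⌈·⌉ = 2048
j=5: r + 4k = 2701.749636… → ⌈·⌉ = 2702
j=6: r + 5k = 3355.840545… → ⌈·⌉ = 3356
j=7: r + 6k = 4009.931454… → ⌈·⌉ = 4010
j=8: r + 7k = 4664.022363… → ⌈·⌉ = 4665
j=9: r + 8k = 5318.113272… → ⌈·⌉ = 5319
j=10: r + 9k = 5972.204181… → ⌈·⌉ = 5973
j=11: r + 10k = 6626.295090… → ⌈·⌉ = 6627

86, 740, 1394, 2048, 2702, 3356, 4010, 4665, 5319, 5973, 6627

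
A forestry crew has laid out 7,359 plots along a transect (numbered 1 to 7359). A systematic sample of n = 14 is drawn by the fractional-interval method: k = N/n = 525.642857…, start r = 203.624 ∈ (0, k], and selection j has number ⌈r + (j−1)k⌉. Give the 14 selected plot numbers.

204, 730, 1255, 1781, 2307, 2832, 3358, 3884, 4409, 4935, 5461, 5986, 6512, 7037

j=1: r + 0k = 203.624 → ⌈·⌉ = 204
j=2: r + 1k = 729.266857… → ⌈·⌉ = 730
j=3: r + 2k = 1254.909714… → ⌈·⌉ = 1255
j=4: r + 3k = 1780.552571… → ⌈·⌉ = 1781
j=5: r + 4k = 2306.195428… → ⌈·⌉ = 2307
j=6: r + 5k = 2831.838285… → ⌈·⌉ = 2832
j=7: r + 6k = 3357.481142… → ⌈·⌉ = 3358
j=8: r + 7k = 3883.124 → ⌈·⌉ = 3884
j=9: r + 8k = 4408.766857… → ⌈·⌉ = 4409
j=10: r + 9k = 4934.409714… → ⌈·⌉ = 4935
j=11: r + 10k = 5460.052571… → ⌈·⌉ = 5461
j=12: r + 11k = 5985.695428… → ⌈·⌉ = 5986
j=13: r + 12k = 6511.338285… → ⌈·⌉ = 6512
j=14: r + 13k = 7036.981142… → ⌈·⌉ = 7037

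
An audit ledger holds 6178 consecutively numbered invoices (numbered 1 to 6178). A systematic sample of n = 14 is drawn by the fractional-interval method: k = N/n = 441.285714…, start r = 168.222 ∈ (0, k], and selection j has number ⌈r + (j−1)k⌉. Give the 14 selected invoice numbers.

j=1: r + 0k = 168.222 → ⌈·⌉ = 169
j=2: r + 1k = 609.507714… → ⌈·⌉ = 610
j=3: r + 2k = 1050.793428… → ⌈·⌉ = 1051
j=4: r + 3k = 1492.079142… → ⌈·⌉ = 1493
j=5: r + 4k = 1933.364857… → ⌈·⌉ = 1934
j=6: r + 5k = 2374.650571… → ⌈·⌉ = 2375
j=7: r + 6k = 2815.936285… → ⌈·⌉ = 2816
j=8: r + 7k = 3257.222 → ⌈·⌉ = 3258
j=9: r + 8k = 3698.507714… → ⌈·⌉ = 3699
j=10: r + 9k = 4139.793428… → ⌈·⌉ = 4140
j=11: r + 10k = 4581.079142… → ⌈·⌉ = 4582
j=12: r + 11k = 5022.364857… → ⌈·⌉ = 5023
j=13: r + 12k = 5463.650571… → ⌈·⌉ = 5464
j=14: r + 13k = 5904.936285… → ⌈·⌉ = 5905

169, 610, 1051, 1493, 1934, 2375, 2816, 3258, 3699, 4140, 4582, 5023, 5464, 5905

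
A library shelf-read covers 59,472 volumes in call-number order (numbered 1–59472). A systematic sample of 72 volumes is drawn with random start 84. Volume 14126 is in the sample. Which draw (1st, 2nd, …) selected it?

k = 59472/72 = 826
position = (14126 − 84)/826 + 1 = 14042/826 + 1 = 17 + 1 = 18

18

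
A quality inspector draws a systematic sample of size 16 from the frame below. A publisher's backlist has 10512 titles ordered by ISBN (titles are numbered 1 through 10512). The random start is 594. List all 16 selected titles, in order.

594, 1251, 1908, 2565, 3222, 3879, 4536, 5193, 5850, 6507, 7164, 7821, 8478, 9135, 9792, 10449

k = N/n = 10512/16 = 657
title 1: 594
title 2: 594 + 657 = 1251
title 3: 1251 + 657 = 1908
title 4: 1908 + 657 = 2565
title 5: 2565 + 657 = 3222
title 6: 3222 + 657 = 3879
title 7: 3879 + 657 = 4536
title 8: 4536 + 657 = 5193
title 9: 5193 + 657 = 5850
title 10: 5850 + 657 = 6507
title 11: 6507 + 657 = 7164
title 12: 7164 + 657 = 7821
title 13: 7821 + 657 = 8478
title 14: 8478 + 657 = 9135
title 15: 9135 + 657 = 9792
title 16: 9792 + 657 = 10449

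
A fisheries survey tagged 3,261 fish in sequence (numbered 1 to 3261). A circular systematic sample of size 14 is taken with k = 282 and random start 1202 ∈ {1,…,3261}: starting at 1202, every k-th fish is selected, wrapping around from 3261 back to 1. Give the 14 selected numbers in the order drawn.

1202, 1484, 1766, 2048, 2330, 2612, 2894, 3176, 197, 479, 761, 1043, 1325, 1607

Selection 1: 1202
Selection 2: 1202 + 282 = 1484
Selection 3: 1484 + 282 = 1766
Selection 4: 1766 + 282 = 2048
Selection 5: 2048 + 282 = 2330
Selection 6: 2330 + 282 = 2612
Selection 7: 2612 + 282 = 2894
Selection 8: 2894 + 282 = 3176
Selection 9: 3176 + 282 = 3458 → 3458 − 3261 = 197
Selection 10: 197 + 282 = 479
Selection 11: 479 + 282 = 761
Selection 12: 761 + 282 = 1043
Selection 13: 1043 + 282 = 1325
Selection 14: 1325 + 282 = 1607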